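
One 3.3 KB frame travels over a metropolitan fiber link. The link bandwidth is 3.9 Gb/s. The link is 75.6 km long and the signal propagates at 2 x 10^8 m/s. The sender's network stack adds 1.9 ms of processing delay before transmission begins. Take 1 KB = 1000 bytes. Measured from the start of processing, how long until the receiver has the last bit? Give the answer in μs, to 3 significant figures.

L = 26400 bits.
Transmission delay = L/R = 26400 / 3900000000 = 6.76923 μs.
Propagation delay = d/s = 75600 m / 200000000 m/s = 378 μs.
Plus processing delay 1.9 ms = 1900 μs.
Total = 2280 μs.

2280 μs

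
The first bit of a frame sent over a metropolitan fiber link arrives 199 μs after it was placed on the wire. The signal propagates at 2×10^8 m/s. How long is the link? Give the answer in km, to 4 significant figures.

d = s × t_prop = 200000000 × 0.000199 = 39.80 km.

39.80 km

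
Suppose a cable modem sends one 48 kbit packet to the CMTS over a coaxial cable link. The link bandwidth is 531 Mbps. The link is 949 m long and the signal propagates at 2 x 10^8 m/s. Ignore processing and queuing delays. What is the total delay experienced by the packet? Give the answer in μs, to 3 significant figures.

95.1 μs

L = 48000 bits.
Transmission delay = L/R = 48000 / 531000000 = 90.3955 μs.
Propagation delay = d/s = 949 m / 200000000 m/s = 4.745 μs.
Total = 95.1 μs.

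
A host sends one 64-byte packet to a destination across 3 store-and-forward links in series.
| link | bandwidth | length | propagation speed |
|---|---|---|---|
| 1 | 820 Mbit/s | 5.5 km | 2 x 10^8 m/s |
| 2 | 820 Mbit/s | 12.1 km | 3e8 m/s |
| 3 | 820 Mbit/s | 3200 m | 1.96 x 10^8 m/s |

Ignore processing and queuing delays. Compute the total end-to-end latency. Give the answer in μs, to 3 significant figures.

86.0 μs

L = 64 × 8 = 512 bits.
Transmission delay per hop = L/R = 512/820000000 = 0.62439 μs; 3 hops → 1.87317 μs.
Propagation delays (d/s per hop): 27.5, 40.3333, 16.3265 μs; sum = 84.1599 μs.
End-to-end = 86.0 μs.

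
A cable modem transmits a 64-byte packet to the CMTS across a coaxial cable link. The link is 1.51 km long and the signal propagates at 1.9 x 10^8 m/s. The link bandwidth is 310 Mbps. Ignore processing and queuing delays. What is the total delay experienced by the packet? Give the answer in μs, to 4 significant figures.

9.599 μs

L = 64 × 8 = 512 bits.
Transmission delay = L/R = 512 / 310000000 = 1.65161 μs.
Propagation delay = d/s = 1510 m / 190000000 m/s = 7.94737 μs.
Total = 9.599 μs.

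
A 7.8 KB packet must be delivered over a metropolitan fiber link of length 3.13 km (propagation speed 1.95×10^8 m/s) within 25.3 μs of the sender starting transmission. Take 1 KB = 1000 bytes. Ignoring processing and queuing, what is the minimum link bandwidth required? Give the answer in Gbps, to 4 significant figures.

6.747 Gbps

L = 62400 bits.
Propagation delay = 3130 / 195000000 = 16.0513 μs.
Transmission budget = 25.3 − 16.0513 = 9.24872 μs.
R ≥ L / t_tx = 62400 bits / 9.24872e-06 s = 6.747 Gbps.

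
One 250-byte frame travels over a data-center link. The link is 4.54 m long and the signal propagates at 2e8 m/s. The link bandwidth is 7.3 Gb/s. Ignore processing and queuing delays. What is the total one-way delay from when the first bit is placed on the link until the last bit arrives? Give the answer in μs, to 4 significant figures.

L = 250 × 8 = 2000 bits.
Transmission delay = L/R = 2000 / 7300000000 = 0.273973 μs.
Propagation delay = d/s = 4.54 m / 200000000 m/s = 0.0227 μs.
Total = 0.2967 μs.

0.2967 μs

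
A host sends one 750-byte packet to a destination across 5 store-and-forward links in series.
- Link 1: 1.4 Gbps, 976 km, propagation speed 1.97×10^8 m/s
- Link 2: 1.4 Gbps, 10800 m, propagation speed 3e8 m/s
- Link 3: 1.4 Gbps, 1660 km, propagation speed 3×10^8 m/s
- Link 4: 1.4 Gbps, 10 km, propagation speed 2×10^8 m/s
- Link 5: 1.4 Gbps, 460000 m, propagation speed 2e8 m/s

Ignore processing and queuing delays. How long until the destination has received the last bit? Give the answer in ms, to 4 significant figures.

12.90 ms

L = 750 × 8 = 6000 bits.
Transmission delay per hop = L/R = 6000/1400000000 = 0.00428571 ms; 5 hops → 0.0214286 ms.
Propagation delays (d/s per hop): 4.95431, 0.036, 5.53333, 0.05, 2.3 ms; sum = 12.8736 ms.
End-to-end = 12.90 ms.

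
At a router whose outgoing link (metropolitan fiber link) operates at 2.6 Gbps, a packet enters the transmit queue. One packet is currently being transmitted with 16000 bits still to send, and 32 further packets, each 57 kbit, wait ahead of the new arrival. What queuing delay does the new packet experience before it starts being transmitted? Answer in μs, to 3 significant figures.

Each queued packet: L/R = 57000/2600000000 = 21.9231 μs.
32 queued → 701.538 μs.
Plus remaining 16000 bits of current packet: 6.15385 μs.
Queuing delay = 708 μs.

708 μs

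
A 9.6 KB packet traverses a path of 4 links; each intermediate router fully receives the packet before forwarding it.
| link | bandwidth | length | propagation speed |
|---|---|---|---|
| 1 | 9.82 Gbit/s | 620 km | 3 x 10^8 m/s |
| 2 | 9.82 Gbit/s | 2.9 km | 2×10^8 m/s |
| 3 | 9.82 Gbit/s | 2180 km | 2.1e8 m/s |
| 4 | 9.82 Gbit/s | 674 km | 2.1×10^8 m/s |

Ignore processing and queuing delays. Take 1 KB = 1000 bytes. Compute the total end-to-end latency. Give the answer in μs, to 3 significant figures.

L = 76800 bits.
Transmission delay per hop = L/R = 76800/9820000000 = 7.82077 μs; 4 hops → 31.2831 μs.
Propagation delays (d/s per hop): 2066.67, 14.5, 10381, 3209.52 μs; sum = 15671.6 μs.
End-to-end = 15700 μs.

15700 μs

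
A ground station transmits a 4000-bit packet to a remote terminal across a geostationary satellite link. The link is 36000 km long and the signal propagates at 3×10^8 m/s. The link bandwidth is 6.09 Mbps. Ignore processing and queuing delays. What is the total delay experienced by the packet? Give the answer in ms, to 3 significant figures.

Transmission delay = L/R = 4000 / 6090000 = 0.656814 ms.
Propagation delay = d/s = 36000000 m / 300000000 m/s = 120 ms.
Total = 121 ms.

121 ms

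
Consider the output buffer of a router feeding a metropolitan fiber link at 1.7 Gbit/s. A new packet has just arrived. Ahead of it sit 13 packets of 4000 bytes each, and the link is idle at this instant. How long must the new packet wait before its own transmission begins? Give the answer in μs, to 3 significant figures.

245 μs

Each queued packet: L/R = 32000/1700000000 = 18.8235 μs.
13 queued → 244.706 μs.
Queuing delay = 245 μs.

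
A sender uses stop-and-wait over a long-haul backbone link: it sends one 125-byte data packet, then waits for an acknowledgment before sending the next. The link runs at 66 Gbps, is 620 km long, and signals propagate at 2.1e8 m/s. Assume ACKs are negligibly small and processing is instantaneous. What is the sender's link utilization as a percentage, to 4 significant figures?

t_tx = L/R = 1000/66000000000 = 1.51515e-08 s.
t_prop = 620000/210000000 = 0.00295238 s; RTT = 0.00590476 s.
Cycle = t_tx + RTT = 0.00590478 s.
Utilization = t_tx / cycle = 1.51515e-08/0.00590478 = 0.0002566 %.

0.0002566 %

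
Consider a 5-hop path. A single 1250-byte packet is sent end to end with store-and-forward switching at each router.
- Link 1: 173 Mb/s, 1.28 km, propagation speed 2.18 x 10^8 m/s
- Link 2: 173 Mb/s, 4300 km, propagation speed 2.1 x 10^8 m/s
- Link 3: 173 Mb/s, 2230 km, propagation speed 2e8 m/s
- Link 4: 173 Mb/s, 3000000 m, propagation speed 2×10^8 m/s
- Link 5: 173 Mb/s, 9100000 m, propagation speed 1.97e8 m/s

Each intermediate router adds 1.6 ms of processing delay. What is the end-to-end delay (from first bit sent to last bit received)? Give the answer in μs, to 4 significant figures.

99510 μs

L = 1250 × 8 = 10000 bits.
Transmission delay per hop = L/R = 10000/173000000 = 57.8035 μs; 5 hops → 289.017 μs.
Propagation delays (d/s per hop): 5.87156, 20476.2, 11150, 15000, 46192.9 μs; sum = 92825 μs.
Processing at 4 router(s): 4 × 1.6 ms = 6400 μs.
End-to-end = 99510 μs.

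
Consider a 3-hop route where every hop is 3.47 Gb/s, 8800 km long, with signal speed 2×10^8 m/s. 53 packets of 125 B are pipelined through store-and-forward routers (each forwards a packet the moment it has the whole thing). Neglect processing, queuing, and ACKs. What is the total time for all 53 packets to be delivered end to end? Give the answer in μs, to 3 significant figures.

Per-hop transmission t_tx = L/R = 1000/3470000000 = 0.288184 μs.
Per-hop propagation t_prop = 8800000/200000000 = 44000 μs.
Pipeline fill: first packet needs 3·t_tx to clear all hops; remaining 52 packets each add one t_tx.
Total = (3+53-1)·t_tx + 3·t_prop = 55·0.288184 + 3·44000 = 132000 μs.

132000 μs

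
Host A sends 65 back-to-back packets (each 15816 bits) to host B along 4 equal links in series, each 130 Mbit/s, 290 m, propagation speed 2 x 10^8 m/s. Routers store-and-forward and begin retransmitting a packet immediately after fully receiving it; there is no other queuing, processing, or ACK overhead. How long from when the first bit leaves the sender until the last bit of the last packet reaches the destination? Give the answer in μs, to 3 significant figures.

Per-hop transmission t_tx = L/R = 15816/130000000 = 121.662 μs.
Per-hop propagation t_prop = 290/200000000 = 1.45 μs.
Pipeline fill: first packet needs 4·t_tx to clear all hops; remaining 64 packets each add one t_tx.
Total = (4+65-1)·t_tx + 4·t_prop = 68·121.662 + 4·1.45 = 8280 μs.

8280 μs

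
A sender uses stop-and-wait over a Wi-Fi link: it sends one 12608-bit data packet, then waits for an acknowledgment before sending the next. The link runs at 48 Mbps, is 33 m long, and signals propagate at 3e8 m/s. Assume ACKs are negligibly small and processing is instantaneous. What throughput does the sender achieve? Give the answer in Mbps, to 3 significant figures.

48.0 Mbps

t_tx = L/R = 12608/48000000 = 0.000262667 s.
t_prop = 33/300000000 = 1.1e-07 s; RTT = 2.2e-07 s.
Cycle = t_tx + RTT = 0.000262887 s.
Throughput = L / cycle = 12608 / 0.000262887 = 48.0 Mbps.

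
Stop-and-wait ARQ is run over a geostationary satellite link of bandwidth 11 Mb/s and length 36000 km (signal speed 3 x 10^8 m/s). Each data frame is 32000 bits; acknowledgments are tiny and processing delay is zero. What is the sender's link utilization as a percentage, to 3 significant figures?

1.20 %

t_tx = L/R = 32000/11000000 = 0.00290909 s.
t_prop = 36000000/300000000 = 0.12 s; RTT = 0.24 s.
Cycle = t_tx + RTT = 0.242909 s.
Utilization = t_tx / cycle = 0.00290909/0.242909 = 1.20 %.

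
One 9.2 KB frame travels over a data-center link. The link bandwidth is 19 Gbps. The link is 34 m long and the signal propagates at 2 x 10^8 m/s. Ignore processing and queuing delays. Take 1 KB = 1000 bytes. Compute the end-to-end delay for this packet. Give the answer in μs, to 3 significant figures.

L = 73600 bits.
Transmission delay = L/R = 73600 / 19000000000 = 3.87368 μs.
Propagation delay = d/s = 34 m / 200000000 m/s = 0.17 μs.
Total = 4.04 μs.

4.04 μs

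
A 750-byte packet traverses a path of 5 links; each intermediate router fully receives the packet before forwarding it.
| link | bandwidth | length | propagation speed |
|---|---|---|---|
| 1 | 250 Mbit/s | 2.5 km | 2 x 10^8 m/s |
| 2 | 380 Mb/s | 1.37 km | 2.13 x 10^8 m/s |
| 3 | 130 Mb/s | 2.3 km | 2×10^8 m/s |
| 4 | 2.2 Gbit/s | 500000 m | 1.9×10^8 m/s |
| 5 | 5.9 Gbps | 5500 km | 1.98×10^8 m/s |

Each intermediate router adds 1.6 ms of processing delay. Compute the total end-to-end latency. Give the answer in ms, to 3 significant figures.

36.9 ms

L = 750 × 8 = 6000 bits.
Transmission delays (L/R per hop): 0.024, 0.0157895, 0.0461538, 0.00272727, 0.00101695 ms; sum = 0.0896875 ms.
Propagation delays (d/s per hop): 0.0125, 0.00643192, 0.0115, 2.63158, 27.7778 ms; sum = 30.4398 ms.
Processing at 4 router(s): 4 × 1.6 ms = 6.4 ms.
End-to-end = 36.9 ms.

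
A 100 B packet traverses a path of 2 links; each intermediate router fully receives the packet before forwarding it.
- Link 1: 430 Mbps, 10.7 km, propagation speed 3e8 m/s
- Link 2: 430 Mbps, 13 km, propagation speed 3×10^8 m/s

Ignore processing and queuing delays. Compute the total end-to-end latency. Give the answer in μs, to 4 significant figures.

82.72 μs

L = 100 × 8 = 800 bits.
Transmission delays (L/R per hop): 1.86047, 1.86047 μs; sum = 3.72093 μs.
Propagation delays (d/s per hop): 35.6667, 43.3333 μs; sum = 79 μs.
End-to-end = 82.72 μs.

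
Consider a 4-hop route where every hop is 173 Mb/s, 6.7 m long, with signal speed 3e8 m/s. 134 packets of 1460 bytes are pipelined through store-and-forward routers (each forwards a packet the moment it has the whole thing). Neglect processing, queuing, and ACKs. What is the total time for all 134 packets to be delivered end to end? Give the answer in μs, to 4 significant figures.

9250 μs

Per-hop transmission t_tx = L/R = 11680/173000000 = 67.5145 μs.
Per-hop propagation t_prop = 6.7/300000000 = 0.0223333 μs.
Pipeline fill: first packet needs 4·t_tx to clear all hops; remaining 133 packets each add one t_tx.
Total = (4+134-1)·t_tx + 4·t_prop = 137·67.5145 + 4·0.0223333 = 9250 μs.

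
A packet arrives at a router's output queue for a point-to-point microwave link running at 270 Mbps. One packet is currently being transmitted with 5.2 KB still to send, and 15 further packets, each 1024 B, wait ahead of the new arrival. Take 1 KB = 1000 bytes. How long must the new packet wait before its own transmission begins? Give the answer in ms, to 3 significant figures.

Each queued packet: L/R = 8192/270000000 = 0.0303407 ms.
15 queued → 0.455111 ms.
Plus remaining 41600 bits of current packet: 0.154074 ms.
Queuing delay = 0.609 ms.

0.609 ms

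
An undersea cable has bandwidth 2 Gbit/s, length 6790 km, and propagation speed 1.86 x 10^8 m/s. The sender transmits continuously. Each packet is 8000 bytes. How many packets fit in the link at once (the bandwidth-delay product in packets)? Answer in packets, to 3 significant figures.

Propagation delay = 6790000 / 186000000 = 0.0365054 s.
BDP = R × t_prop = 2000000000 × 0.0365054 = 73010800 bits.
In packets of 64000 bits: 1140 packets.

1140 packets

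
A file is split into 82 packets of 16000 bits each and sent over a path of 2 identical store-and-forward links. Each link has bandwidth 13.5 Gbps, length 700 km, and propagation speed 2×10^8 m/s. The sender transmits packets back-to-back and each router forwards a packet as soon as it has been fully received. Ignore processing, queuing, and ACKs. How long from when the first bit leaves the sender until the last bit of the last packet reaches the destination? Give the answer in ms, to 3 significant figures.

7.10 ms

Per-hop transmission t_tx = L/R = 16000/13500000000 = 0.00118519 ms.
Per-hop propagation t_prop = 700000/200000000 = 3.5 ms.
Pipeline fill: first packet needs 2·t_tx to clear all hops; remaining 81 packets each add one t_tx.
Total = (2+82-1)·t_tx + 2·t_prop = 83·0.00118519 + 2·3.5 = 7.10 ms.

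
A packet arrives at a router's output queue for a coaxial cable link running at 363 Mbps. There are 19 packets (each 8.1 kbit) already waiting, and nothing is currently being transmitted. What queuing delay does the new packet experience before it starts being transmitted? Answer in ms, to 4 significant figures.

0.4240 ms

Each queued packet: L/R = 8100/363000000 = 0.022314 ms.
19 queued → 0.423967 ms.
Queuing delay = 0.4240 ms.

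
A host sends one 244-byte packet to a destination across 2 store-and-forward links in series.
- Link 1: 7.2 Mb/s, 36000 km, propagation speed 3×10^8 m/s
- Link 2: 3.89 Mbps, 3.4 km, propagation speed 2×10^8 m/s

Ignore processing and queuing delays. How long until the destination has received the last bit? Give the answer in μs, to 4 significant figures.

120800 μs

L = 244 × 8 = 1952 bits.
Transmission delays (L/R per hop): 271.111, 501.799 μs; sum = 772.911 μs.
Propagation delays (d/s per hop): 120000, 17 μs; sum = 120017 μs.
End-to-end = 120800 μs.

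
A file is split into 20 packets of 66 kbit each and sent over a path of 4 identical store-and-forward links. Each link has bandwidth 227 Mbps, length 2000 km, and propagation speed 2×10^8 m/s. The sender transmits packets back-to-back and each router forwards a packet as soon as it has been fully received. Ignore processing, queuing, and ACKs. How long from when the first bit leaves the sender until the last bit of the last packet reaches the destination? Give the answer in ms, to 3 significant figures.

Per-hop transmission t_tx = L/R = 66000/227000000 = 0.290749 ms.
Per-hop propagation t_prop = 2000000/200000000 = 10 ms.
Pipeline fill: first packet needs 4·t_tx to clear all hops; remaining 19 packets each add one t_tx.
Total = (4+20-1)·t_tx + 4·t_prop = 23·0.290749 + 4·10 = 46.7 ms.

46.7 ms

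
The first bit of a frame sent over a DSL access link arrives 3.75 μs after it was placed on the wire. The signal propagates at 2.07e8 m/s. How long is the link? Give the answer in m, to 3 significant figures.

d = s × t_prop = 2.07e+08 × 3.75e-06 = 776 m.

776 m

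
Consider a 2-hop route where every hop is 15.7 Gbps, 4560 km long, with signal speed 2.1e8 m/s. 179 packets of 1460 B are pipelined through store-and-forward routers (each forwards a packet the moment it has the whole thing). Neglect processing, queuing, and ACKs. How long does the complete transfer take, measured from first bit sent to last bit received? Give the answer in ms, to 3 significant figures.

43.6 ms

Per-hop transmission t_tx = L/R = 11680/15700000000 = 0.000743949 ms.
Per-hop propagation t_prop = 4560000/210000000 = 21.7143 ms.
Pipeline fill: first packet needs 2·t_tx to clear all hops; remaining 178 packets each add one t_tx.
Total = (2+179-1)·t_tx + 2·t_prop = 180·0.000743949 + 2·21.7143 = 43.6 ms.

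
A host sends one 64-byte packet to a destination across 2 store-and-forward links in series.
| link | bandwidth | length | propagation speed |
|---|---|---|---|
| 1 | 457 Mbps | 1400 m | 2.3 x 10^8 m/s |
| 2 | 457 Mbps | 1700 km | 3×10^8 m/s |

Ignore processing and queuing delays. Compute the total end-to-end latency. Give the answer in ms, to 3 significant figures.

L = 64 × 8 = 512 bits.
Transmission delay per hop = L/R = 512/457000000 = 0.00112035 ms; 2 hops → 0.0022407 ms.
Propagation delays (d/s per hop): 0.00608696, 5.66667 ms; sum = 5.67275 ms.
End-to-end = 5.67 ms.

5.67 ms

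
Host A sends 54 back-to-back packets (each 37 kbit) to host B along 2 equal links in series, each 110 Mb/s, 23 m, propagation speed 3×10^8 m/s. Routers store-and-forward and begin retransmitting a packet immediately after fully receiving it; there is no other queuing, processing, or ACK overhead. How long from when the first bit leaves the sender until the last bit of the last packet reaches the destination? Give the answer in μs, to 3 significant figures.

18500 μs

Per-hop transmission t_tx = L/R = 37000/110000000 = 336.364 μs.
Per-hop propagation t_prop = 23/300000000 = 0.0766667 μs.
Pipeline fill: first packet needs 2·t_tx to clear all hops; remaining 53 packets each add one t_tx.
Total = (2+54-1)·t_tx + 2·t_prop = 55·336.364 + 2·0.0766667 = 18500 μs.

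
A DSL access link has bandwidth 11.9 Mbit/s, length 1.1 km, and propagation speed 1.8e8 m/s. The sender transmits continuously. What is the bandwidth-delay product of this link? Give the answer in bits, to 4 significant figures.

Propagation delay = 1100 / 180000000 = 6.11111e-06 s.
BDP = R × t_prop = 11900000 × 6.11111e-06 = 72.7222 bits.

72.72 bits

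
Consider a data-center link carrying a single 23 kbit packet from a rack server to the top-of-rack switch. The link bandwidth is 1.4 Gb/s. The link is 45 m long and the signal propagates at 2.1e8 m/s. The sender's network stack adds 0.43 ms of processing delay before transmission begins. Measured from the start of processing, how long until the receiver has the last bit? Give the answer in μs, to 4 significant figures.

446.6 μs

L = 23000 bits.
Transmission delay = L/R = 23000 / 1400000000 = 16.4286 μs.
Propagation delay = d/s = 45 m / 210000000 m/s = 0.214286 μs.
Plus processing delay 0.43 ms = 430 μs.
Total = 446.6 μs.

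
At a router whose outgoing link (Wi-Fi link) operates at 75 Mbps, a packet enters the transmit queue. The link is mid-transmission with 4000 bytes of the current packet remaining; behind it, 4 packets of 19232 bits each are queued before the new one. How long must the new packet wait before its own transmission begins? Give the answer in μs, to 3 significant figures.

Each queued packet: L/R = 19232/75000000 = 256.427 μs.
4 queued → 1025.71 μs.
Plus remaining 32000 bits of current packet: 426.667 μs.
Queuing delay = 1450 μs.

1450 μs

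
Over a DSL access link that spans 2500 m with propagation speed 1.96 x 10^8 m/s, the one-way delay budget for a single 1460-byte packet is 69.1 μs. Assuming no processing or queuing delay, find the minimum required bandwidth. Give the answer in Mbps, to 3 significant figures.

207 Mbps

L = 11680 bits.
Propagation delay = 2500 / 196000000 = 12.7551 μs.
Transmission budget = 69.1 − 12.7551 = 56.3449 μs.
R ≥ L / t_tx = 11680 bits / 5.63449e-05 s = 207 Mbps.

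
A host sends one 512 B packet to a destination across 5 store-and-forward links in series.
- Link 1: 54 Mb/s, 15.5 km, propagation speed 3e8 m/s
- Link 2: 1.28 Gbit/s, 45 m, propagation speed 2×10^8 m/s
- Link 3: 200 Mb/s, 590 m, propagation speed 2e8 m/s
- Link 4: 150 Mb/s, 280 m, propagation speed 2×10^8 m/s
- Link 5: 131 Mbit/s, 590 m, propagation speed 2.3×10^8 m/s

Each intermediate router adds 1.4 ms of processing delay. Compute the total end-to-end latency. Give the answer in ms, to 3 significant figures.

5.82 ms

L = 512 × 8 = 4096 bits.
Transmission delays (L/R per hop): 0.0758519, 0.0032, 0.02048, 0.0273067, 0.0312672 ms; sum = 0.158106 ms.
Propagation delays (d/s per hop): 0.0516667, 0.000225, 0.00295, 0.0014, 0.00256522 ms; sum = 0.0588069 ms.
Processing at 4 router(s): 4 × 1.4 ms = 5.6 ms.
End-to-end = 5.82 ms.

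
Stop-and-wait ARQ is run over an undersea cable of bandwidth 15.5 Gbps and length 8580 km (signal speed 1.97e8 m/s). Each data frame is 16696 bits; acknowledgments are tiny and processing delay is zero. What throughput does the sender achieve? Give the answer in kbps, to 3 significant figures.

t_tx = L/R = 16696/15500000000 = 1.07716e-06 s.
t_prop = 8580000/197000000 = 0.0435533 s; RTT = 0.0871066 s.
Cycle = t_tx + RTT = 0.0871077 s.
Throughput = L / cycle = 16696 / 0.0871077 = 192 kbps.

192 kbps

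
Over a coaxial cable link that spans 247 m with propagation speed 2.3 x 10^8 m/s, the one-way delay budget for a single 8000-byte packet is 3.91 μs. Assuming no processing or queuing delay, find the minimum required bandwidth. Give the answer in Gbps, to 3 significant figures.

22.6 Gbps

L = 64000 bits.
Propagation delay = 247 / 2.3e+08 = 1.07391 μs.
Transmission budget = 3.91 − 1.07391 = 2.83609 μs.
R ≥ L / t_tx = 64000 bits / 2.83609e-06 s = 22.6 Gbps.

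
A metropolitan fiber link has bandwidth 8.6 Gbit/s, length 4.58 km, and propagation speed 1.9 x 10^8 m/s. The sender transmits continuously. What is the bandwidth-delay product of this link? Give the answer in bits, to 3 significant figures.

Propagation delay = 4580 / 190000000 = 2.41053e-05 s.
BDP = R × t_prop = 8600000000 × 2.41053e-05 = 207305 bits.

207000 bits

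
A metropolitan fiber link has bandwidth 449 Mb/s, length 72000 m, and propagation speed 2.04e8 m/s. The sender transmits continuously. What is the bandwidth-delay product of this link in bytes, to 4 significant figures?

Propagation delay = 72000 / 204000000 = 0.000352941 s.
BDP = R × t_prop = 449000000 × 0.000352941 = 158471 bits.
In bytes: 158471/8 = 19810 bytes.

19810 bytes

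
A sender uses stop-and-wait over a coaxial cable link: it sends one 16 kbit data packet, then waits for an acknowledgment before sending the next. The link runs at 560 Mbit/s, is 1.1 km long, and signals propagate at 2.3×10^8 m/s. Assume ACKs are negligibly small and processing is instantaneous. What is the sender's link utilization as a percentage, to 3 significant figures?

74.9 %

t_tx = L/R = 16000/560000000 = 2.85714e-05 s.
t_prop = 1100/2.3e+08 = 4.78261e-06 s; RTT = 9.56522e-06 s.
Cycle = t_tx + RTT = 3.81366e-05 s.
Utilization = t_tx / cycle = 2.85714e-05/3.81366e-05 = 74.9 %.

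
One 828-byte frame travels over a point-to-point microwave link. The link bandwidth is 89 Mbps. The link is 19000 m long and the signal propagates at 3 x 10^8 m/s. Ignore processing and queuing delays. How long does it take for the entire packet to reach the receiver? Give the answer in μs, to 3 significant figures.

138 μs

L = 828 × 8 = 6624 bits.
Transmission delay = L/R = 6624 / 89000000 = 74.427 μs.
Propagation delay = d/s = 19000 m / 300000000 m/s = 63.3333 μs.
Total = 138 μs.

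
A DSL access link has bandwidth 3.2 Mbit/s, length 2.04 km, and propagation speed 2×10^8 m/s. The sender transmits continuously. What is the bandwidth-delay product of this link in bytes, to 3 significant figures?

4.08 bytes

Propagation delay = 2040 / 200000000 = 1.02e-05 s.
BDP = R × t_prop = 3200000 × 1.02e-05 = 32.64 bits.
In bytes: 32.64/8 = 4.08 bytes.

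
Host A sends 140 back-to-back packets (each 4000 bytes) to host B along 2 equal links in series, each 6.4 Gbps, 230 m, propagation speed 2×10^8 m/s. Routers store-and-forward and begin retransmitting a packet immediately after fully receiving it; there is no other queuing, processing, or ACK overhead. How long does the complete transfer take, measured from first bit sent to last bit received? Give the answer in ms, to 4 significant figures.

0.7073 ms

Per-hop transmission t_tx = L/R = 32000/6400000000 = 0.005 ms.
Per-hop propagation t_prop = 230/200000000 = 0.00115 ms.
Pipeline fill: first packet needs 2·t_tx to clear all hops; remaining 139 packets each add one t_tx.
Total = (2+140-1)·t_tx + 2·t_prop = 141·0.005 + 2·0.00115 = 0.7073 ms.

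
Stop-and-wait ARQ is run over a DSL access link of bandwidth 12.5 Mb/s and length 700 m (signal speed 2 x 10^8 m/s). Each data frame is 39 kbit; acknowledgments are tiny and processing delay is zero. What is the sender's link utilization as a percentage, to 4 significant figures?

t_tx = L/R = 39000/12500000 = 0.00312 s.
t_prop = 700/200000000 = 3.5e-06 s; RTT = 7e-06 s.
Cycle = t_tx + RTT = 0.003127 s.
Utilization = t_tx / cycle = 0.00312/0.003127 = 99.78 %.

99.78 %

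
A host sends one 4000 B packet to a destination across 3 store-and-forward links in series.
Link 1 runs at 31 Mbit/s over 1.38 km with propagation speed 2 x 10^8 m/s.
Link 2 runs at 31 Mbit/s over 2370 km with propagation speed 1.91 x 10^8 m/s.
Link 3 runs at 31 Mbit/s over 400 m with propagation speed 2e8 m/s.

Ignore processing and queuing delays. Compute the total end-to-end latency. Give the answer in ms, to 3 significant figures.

L = 4000 × 8 = 32000 bits.
Transmission delay per hop = L/R = 32000/31000000 = 1.03226 ms; 3 hops → 3.09677 ms.
Propagation delays (d/s per hop): 0.0069, 12.4084, 0.002 ms; sum = 12.4173 ms.
End-to-end = 15.5 ms.

15.5 ms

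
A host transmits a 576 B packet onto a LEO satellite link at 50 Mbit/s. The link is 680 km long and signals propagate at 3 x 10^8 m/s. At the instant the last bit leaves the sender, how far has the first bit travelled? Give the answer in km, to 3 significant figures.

27.6 km

t_tx = L/R = 4608/50000000 = 9.216e-05 s.
Distance = s × t_tx = 300000000 × 9.216e-05 = 27.6 km.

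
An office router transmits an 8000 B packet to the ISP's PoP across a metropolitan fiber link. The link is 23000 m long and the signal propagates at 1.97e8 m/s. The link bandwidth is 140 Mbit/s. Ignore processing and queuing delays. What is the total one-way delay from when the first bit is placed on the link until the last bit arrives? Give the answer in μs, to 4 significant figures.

573.9 μs

L = 8000 × 8 = 64000 bits.
Transmission delay = L/R = 64000 / 140000000 = 457.143 μs.
Propagation delay = d/s = 23000 m / 197000000 m/s = 116.751 μs.
Total = 573.9 μs.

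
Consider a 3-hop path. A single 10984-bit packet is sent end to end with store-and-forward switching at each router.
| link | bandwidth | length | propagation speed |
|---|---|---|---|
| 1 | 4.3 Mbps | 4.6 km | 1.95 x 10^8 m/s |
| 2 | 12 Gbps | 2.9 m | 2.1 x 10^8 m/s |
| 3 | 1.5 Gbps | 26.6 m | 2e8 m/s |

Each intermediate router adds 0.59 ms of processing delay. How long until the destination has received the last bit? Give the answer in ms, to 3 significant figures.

3.77 ms

Transmission delays (L/R per hop): 2.55442, 0.000915333, 0.00732267 ms; sum = 2.56266 ms.
Propagation delays (d/s per hop): 0.0235897, 1.38095e-05, 0.000133 ms; sum = 0.0237366 ms.
Processing at 2 router(s): 2 × 0.59 ms = 1.18 ms.
End-to-end = 3.77 ms.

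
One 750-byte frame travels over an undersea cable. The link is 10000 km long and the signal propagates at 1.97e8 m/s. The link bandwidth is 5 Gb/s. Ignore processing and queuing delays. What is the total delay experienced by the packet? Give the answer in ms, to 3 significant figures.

50.8 ms

L = 750 × 8 = 6000 bits.
Transmission delay = L/R = 6000 / 5000000000 = 0.0012 ms.
Propagation delay = d/s = 10000000 m / 197000000 m/s = 50.7614 ms.
Total = 50.8 ms.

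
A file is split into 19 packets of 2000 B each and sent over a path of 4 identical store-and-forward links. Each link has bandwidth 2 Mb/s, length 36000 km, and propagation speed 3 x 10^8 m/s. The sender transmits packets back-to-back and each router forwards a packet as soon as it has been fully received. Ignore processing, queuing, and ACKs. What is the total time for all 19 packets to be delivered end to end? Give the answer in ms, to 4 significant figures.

Per-hop transmission t_tx = L/R = 16000/2000000 = 8 ms.
Per-hop propagation t_prop = 36000000/300000000 = 120 ms.
Pipeline fill: first packet needs 4·t_tx to clear all hops; remaining 18 packets each add one t_tx.
Total = (4+19-1)·t_tx + 4·t_prop = 22·8 + 4·120 = 656.0 ms.

656.0 ms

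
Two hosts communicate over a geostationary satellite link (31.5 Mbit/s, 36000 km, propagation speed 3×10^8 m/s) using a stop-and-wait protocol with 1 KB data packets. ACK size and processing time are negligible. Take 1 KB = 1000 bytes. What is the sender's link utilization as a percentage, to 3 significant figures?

0.106 %

t_tx = L/R = 8000/31500000 = 0.000253968 s.
t_prop = 36000000/300000000 = 0.12 s; RTT = 0.24 s.
Cycle = t_tx + RTT = 0.240254 s.
Utilization = t_tx / cycle = 0.000253968/0.240254 = 0.106 %.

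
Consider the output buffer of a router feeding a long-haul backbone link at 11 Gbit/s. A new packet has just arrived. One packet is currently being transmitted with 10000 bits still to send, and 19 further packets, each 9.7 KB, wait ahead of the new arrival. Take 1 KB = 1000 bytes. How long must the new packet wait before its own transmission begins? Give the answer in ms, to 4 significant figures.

Each queued packet: L/R = 77600/11000000000 = 0.00705455 ms.
19 queued → 0.134036 ms.
Plus remaining 10000 bits of current packet: 0.000909091 ms.
Queuing delay = 0.1349 ms.

0.1349 ms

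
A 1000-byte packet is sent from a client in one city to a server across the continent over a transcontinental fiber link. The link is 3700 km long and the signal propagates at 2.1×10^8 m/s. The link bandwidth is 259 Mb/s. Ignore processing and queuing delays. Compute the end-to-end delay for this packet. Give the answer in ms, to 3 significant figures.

17.6 ms

L = 1000 × 8 = 8000 bits.
Transmission delay = L/R = 8000 / 259000000 = 0.030888 ms.
Propagation delay = d/s = 3700000 m / 210000000 m/s = 17.619 ms.
Total = 17.6 ms.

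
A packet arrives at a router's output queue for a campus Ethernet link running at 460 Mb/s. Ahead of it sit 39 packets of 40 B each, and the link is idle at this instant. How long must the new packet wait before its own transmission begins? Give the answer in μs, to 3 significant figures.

27.1 μs

Each queued packet: L/R = 320/460000000 = 0.695652 μs.
39 queued → 27.1304 μs.
Queuing delay = 27.1 μs.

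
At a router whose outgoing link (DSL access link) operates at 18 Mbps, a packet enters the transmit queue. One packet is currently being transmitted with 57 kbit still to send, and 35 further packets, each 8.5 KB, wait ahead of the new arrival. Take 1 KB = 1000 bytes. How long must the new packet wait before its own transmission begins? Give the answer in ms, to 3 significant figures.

135 ms

Each queued packet: L/R = 68000/18000000 = 3.77778 ms.
35 queued → 132.222 ms.
Plus remaining 57000 bits of current packet: 3.16667 ms.
Queuing delay = 135 ms.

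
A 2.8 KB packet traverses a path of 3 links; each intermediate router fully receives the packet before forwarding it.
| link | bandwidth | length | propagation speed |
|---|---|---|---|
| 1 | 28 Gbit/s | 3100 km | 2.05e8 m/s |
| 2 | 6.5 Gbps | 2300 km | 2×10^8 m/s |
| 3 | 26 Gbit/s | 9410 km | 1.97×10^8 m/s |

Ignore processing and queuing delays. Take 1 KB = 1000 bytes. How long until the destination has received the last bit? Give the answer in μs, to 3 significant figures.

L = 22400 bits.
Transmission delays (L/R per hop): 0.8, 3.44615, 0.861538 μs; sum = 5.10769 μs.
Propagation delays (d/s per hop): 15122, 11500, 47766.5 μs; sum = 74388.4 μs.
End-to-end = 74400 μs.

74400 μs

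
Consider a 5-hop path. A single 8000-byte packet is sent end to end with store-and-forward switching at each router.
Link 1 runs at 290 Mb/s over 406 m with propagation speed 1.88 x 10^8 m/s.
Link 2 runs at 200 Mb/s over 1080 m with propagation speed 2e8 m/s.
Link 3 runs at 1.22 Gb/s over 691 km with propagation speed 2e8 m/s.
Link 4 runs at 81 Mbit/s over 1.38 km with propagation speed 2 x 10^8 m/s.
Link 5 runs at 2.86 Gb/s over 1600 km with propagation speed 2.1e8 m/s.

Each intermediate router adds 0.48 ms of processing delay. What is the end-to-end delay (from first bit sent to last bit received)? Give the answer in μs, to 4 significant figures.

14410 μs

L = 8000 × 8 = 64000 bits.
Transmission delays (L/R per hop): 220.69, 320, 52.459, 790.123, 22.3776 μs; sum = 1405.65 μs.
Propagation delays (d/s per hop): 2.15957, 5.4, 3455, 6.9, 7619.05 μs; sum = 11088.5 μs.
Processing at 4 router(s): 4 × 0.48 ms = 1920 μs.
End-to-end = 14410 μs.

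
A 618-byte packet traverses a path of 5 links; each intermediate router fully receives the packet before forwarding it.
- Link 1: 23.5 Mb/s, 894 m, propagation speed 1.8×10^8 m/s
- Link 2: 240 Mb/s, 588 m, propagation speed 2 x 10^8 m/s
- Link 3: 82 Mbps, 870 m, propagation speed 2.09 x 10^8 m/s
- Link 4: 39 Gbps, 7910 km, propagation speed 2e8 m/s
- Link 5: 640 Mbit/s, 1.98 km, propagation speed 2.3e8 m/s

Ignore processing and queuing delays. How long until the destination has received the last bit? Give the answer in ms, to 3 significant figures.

L = 618 × 8 = 4944 bits.
Transmission delays (L/R per hop): 0.210383, 0.0206, 0.0602927, 0.000126769, 0.007725 ms; sum = 0.299127 ms.
Propagation delays (d/s per hop): 0.00496667, 0.00294, 0.00416268, 39.55, 0.0086087 ms; sum = 39.5707 ms.
End-to-end = 39.9 ms.

39.9 ms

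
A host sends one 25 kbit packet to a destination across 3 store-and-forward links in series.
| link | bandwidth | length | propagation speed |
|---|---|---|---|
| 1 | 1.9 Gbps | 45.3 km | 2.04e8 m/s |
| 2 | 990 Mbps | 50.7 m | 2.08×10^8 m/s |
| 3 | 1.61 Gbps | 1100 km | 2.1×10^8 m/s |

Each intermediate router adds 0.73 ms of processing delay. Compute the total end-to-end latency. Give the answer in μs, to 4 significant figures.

6974 μs

L = 25000 bits.
Transmission delays (L/R per hop): 13.1579, 25.2525, 15.528 μs; sum = 53.9384 μs.
Propagation delays (d/s per hop): 222.059, 0.24375, 5238.1 μs; sum = 5460.4 μs.
Processing at 2 router(s): 2 × 0.73 ms = 1460 μs.
End-to-end = 6974 μs.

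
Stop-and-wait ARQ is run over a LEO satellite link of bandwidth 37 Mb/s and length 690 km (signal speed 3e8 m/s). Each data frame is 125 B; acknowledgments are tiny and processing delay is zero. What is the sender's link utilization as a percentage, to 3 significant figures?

t_tx = L/R = 1000/37000000 = 2.7027e-05 s.
t_prop = 690000/300000000 = 0.0023 s; RTT = 0.0046 s.
Cycle = t_tx + RTT = 0.00462703 s.
Utilization = t_tx / cycle = 2.7027e-05/0.00462703 = 0.584 %.

0.584 %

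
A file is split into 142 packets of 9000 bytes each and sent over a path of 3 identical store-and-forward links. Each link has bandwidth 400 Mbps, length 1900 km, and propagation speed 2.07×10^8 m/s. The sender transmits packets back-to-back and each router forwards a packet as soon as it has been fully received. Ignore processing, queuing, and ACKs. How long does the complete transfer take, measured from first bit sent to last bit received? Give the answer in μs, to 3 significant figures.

53500 μs

Per-hop transmission t_tx = L/R = 72000/400000000 = 180 μs.
Per-hop propagation t_prop = 1900000/2.07e+08 = 9178.74 μs.
Pipeline fill: first packet needs 3·t_tx to clear all hops; remaining 141 packets each add one t_tx.
Total = (3+142-1)·t_tx + 3·t_prop = 144·180 + 3·9178.74 = 53500 μs.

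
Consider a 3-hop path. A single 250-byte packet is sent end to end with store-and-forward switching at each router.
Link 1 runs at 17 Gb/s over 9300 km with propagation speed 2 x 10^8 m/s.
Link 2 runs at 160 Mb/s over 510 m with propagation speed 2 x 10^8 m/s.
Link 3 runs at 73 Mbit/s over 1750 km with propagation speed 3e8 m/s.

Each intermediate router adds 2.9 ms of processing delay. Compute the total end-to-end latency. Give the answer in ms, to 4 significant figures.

L = 250 × 8 = 2000 bits.
Transmission delays (L/R per hop): 0.000117647, 0.0125, 0.0273973 ms; sum = 0.0400149 ms.
Propagation delays (d/s per hop): 46.5, 0.00255, 5.83333 ms; sum = 52.3359 ms.
Processing at 2 router(s): 2 × 2.9 ms = 5.8 ms.
End-to-end = 58.18 ms.

58.18 ms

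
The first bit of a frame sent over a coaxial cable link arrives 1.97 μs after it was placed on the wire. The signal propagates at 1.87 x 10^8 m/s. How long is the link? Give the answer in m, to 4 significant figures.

368.4 m

d = s × t_prop = 187000000 × 1.97e-06 = 368.4 m.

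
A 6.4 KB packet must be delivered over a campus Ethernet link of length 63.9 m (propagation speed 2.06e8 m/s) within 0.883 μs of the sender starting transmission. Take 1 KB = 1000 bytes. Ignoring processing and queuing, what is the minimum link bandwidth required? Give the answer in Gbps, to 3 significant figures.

89.4 Gbps

L = 51200 bits.
Propagation delay = 63.9 / 206000000 = 0.310194 μs.
Transmission budget = 0.883 − 0.310194 = 0.572806 μs.
R ≥ L / t_tx = 51200 bits / 5.72806e-07 s = 89.4 Gbps.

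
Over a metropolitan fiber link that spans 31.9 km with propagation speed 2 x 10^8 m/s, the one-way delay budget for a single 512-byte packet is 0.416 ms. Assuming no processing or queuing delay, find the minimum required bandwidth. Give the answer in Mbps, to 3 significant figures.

16.0 Mbps

L = 4096 bits.
Propagation delay = 31900 / 200000000 = 0.1595 ms.
Transmission budget = 0.416 − 0.1595 = 0.2565 ms.
R ≥ L / t_tx = 4096 bits / 0.0002565 s = 16.0 Mbps.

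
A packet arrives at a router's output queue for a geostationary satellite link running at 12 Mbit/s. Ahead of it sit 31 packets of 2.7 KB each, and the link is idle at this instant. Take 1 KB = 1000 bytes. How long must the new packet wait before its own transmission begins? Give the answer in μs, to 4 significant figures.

Each queued packet: L/R = 21600/12000000 = 1800 μs.
31 queued → 55800 μs.
Queuing delay = 55800 μs.

55800 μs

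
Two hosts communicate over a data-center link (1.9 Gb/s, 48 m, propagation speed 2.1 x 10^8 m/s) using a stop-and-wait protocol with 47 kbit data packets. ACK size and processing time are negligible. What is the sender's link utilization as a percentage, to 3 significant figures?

t_tx = L/R = 47000/1900000000 = 2.47368e-05 s.
t_prop = 48/210000000 = 2.28571e-07 s; RTT = 4.57143e-07 s.
Cycle = t_tx + RTT = 2.5194e-05 s.
Utilization = t_tx / cycle = 2.47368e-05/2.5194e-05 = 98.2 %.

98.2 %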